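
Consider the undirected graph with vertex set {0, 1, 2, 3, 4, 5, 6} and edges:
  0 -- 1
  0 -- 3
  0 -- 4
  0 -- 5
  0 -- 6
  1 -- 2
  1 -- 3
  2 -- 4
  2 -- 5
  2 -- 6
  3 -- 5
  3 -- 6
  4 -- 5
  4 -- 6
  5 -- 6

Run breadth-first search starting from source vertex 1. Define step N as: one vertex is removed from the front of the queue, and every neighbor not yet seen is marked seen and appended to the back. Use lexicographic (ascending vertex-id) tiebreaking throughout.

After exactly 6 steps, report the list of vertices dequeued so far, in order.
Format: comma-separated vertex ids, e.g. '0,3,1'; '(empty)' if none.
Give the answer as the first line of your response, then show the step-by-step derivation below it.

1,0,2,3,4,5

step 1: dequeue 1; queue=[0,2,3]; order=1
step 2: dequeue 0; queue=[2,3,4,5,6]; order=1,0
step 3: dequeue 2; queue=[3,4,5,6]; order=1,0,2
step 4: dequeue 3; queue=[4,5,6]; order=1,0,2,3
step 5: dequeue 4; queue=[5,6]; order=1,0,2,3,4
step 6: dequeue 5; queue=[6]; order=1,0,2,3,4,5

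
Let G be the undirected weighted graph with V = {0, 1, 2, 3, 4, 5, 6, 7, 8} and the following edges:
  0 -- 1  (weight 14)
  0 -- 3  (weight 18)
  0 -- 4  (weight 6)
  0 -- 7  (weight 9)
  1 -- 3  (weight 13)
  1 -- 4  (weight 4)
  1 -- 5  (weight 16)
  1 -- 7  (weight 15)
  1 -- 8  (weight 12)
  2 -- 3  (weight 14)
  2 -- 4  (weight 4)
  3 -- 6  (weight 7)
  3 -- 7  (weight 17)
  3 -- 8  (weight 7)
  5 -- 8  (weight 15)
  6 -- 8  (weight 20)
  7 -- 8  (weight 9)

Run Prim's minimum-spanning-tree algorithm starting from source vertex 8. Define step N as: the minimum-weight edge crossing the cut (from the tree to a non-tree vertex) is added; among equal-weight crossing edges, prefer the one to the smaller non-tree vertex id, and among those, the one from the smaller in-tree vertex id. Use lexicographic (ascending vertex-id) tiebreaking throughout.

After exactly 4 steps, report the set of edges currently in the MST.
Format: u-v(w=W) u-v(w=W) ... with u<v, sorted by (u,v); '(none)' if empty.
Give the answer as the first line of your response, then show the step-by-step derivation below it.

0-7(w=9) 3-6(w=7) 3-8(w=7) 7-8(w=9)

step 1: add edge 3-8 (w=7); MST = {3-8(w=7)}
step 2: add edge 3-6 (w=7); MST = {3-6(w=7) 3-8(w=7)}
step 3: add edge 7-8 (w=9); MST = {3-6(w=7) 3-8(w=7) 7-8(w=9)}
step 4: add edge 0-7 (w=9); MST = {0-7(w=9) 3-6(w=7) 3-8(w=7) 7-8(w=9)}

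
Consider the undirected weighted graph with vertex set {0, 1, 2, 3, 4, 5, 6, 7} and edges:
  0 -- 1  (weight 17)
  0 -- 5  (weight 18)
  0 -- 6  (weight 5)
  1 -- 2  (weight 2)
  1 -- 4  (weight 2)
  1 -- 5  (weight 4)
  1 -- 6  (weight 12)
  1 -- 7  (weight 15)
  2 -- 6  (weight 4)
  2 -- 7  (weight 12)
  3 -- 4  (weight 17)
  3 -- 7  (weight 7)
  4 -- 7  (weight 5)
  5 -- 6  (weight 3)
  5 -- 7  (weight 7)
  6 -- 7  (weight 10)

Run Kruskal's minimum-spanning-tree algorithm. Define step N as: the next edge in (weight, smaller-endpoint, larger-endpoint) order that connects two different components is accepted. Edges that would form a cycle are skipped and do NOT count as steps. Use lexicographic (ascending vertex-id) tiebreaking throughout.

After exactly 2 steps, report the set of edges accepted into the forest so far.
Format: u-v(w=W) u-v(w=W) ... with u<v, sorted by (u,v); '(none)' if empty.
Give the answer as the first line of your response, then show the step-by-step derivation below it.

1-2(w=2) 1-4(w=2)

step 1: add edge 1-2 (w=2); MST = {1-2(w=2)}
step 2: add edge 1-4 (w=2); MST = {1-2(w=2) 1-4(w=2)}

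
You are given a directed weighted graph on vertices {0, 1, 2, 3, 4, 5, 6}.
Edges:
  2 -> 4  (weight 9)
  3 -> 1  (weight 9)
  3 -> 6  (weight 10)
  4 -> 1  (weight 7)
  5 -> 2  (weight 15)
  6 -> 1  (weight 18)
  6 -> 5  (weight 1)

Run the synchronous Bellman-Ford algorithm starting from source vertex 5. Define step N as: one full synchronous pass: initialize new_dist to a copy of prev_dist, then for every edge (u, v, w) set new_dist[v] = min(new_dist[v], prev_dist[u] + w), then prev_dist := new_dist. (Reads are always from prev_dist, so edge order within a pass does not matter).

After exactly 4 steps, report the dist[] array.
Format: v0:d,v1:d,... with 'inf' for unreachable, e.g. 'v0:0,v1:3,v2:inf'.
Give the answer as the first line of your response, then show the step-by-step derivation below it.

v0:inf,v1:31,v2:15,v3:inf,v4:24,v5:0,v6:inf

step 1: dist = v0:inf,v1:inf,v2:15,v3:inf,v4:inf,v5:0,v6:inf
step 2: dist = v0:inf,v1:inf,v2:15,v3:inf,v4:24,v5:0,v6:inf
step 3: dist = v0:inf,v1:31,v2:15,v3:inf,v4:24,v5:0,v6:inf
step 4: dist = v0:inf,v1:31,v2:15,v3:inf,v4:24,v5:0,v6:inf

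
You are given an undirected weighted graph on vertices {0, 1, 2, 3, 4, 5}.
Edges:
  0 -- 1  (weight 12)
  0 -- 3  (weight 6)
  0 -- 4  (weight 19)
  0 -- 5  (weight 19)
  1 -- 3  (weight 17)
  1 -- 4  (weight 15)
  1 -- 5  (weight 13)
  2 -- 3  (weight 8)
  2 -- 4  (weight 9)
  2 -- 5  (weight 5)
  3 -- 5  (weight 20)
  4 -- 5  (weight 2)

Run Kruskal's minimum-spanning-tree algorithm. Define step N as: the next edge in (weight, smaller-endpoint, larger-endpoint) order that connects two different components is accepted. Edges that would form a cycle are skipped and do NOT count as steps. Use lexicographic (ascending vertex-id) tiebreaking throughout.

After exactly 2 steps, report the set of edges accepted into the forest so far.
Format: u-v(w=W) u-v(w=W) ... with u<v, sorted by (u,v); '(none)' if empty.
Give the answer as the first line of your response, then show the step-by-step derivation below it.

2-5(w=5) 4-5(w=2)

step 1: add edge 4-5 (w=2); MST = {4-5(w=2)}
step 2: add edge 2-5 (w=5); MST = {2-5(w=5) 4-5(w=2)}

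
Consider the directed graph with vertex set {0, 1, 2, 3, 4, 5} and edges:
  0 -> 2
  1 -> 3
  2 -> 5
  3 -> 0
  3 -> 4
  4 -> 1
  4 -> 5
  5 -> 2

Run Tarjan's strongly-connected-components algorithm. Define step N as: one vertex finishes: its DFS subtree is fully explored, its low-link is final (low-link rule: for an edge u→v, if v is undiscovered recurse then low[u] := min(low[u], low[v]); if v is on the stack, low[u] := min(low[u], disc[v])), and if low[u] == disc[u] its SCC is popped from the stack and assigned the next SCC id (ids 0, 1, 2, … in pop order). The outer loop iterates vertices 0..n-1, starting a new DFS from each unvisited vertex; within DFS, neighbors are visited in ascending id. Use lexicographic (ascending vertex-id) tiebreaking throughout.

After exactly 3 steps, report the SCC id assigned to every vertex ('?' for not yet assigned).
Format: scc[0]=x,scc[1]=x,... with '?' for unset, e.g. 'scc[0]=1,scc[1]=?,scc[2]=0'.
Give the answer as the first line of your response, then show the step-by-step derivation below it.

scc[0]=1,scc[1]=?,scc[2]=0,scc[3]=?,scc[4]=?,scc[5]=0

step 1: low=(low[0]=0,low[1]=?,low[2]=1,low[3]=?,low[4]=?,low[5]=1); scc=(scc[0]=?,scc[1]=?,scc[2]=?,scc[3]=?,scc[4]=?,scc[5]=?)
step 2: low=(low[0]=0,low[1]=?,low[2]=1,low[3]=?,low[4]=?,low[5]=1); scc=(scc[0]=?,scc[1]=?,scc[2]=0,scc[3]=?,scc[4]=?,scc[5]=0)
step 3: low=(low[0]=0,low[1]=?,low[2]=1,low[3]=?,low[4]=?,low[5]=1); scc=(scc[0]=1,scc[1]=?,scc[2]=0,scc[3]=?,scc[4]=?,scc[5]=0)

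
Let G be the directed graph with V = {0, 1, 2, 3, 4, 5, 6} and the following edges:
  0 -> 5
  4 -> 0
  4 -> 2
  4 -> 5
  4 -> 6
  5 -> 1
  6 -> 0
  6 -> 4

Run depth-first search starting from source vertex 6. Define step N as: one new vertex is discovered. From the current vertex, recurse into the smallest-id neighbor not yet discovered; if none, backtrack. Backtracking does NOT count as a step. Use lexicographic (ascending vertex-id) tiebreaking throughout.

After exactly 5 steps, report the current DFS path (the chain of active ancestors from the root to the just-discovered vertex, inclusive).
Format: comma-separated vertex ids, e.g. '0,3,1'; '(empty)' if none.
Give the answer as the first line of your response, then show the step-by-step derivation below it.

6,4

step 1: discover 6; path=6; order=6
step 2: discover 0; path=6>0; order=6,0
step 3: discover 5; path=6>0>5; order=6,0,5
step 4: discover 1; path=6>0>5>1; order=6,0,5,1
step 5: discover 4; path=6>4; order=6,0,5,1,4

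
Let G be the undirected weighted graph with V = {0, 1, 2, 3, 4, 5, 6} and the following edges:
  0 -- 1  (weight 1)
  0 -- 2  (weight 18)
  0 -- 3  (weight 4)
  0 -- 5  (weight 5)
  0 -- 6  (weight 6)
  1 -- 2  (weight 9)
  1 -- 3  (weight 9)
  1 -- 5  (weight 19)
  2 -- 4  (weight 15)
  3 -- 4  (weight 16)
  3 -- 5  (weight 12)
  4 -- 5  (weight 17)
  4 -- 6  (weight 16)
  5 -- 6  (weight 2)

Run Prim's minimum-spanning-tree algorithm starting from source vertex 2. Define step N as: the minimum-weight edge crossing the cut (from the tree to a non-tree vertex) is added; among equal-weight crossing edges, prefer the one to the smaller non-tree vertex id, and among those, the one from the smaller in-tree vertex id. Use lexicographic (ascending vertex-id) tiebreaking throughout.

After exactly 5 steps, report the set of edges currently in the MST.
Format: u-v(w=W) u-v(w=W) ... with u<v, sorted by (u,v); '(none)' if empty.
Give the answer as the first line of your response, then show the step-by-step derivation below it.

0-1(w=1) 0-3(w=4) 0-5(w=5) 1-2(w=9) 5-6(w=2)

step 1: add edge 1-2 (w=9); MST = {1-2(w=9)}
step 2: add edge 0-1 (w=1); MST = {0-1(w=1) 1-2(w=9)}
step 3: add edge 0-3 (w=4); MST = {0-1(w=1) 0-3(w=4) 1-2(w=9)}
step 4: add edge 0-5 (w=5); MST = {0-1(w=1) 0-3(w=4) 0-5(w=5) 1-2(w=9)}
step 5: add edge 5-6 (w=2); MST = {0-1(w=1) 0-3(w=4) 0-5(w=5) 1-2(w=9) 5-6(w=2)}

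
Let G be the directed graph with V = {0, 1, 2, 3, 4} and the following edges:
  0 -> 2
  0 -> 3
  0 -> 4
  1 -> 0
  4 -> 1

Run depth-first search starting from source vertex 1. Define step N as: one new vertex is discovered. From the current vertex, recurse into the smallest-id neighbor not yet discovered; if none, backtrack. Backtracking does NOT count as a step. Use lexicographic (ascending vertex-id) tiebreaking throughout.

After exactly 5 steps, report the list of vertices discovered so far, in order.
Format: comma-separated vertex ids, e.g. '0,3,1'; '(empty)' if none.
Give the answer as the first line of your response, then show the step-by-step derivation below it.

1,0,2,3,4

step 1: discover 1; path=1; order=1
step 2: discover 0; path=1>0; order=1,0
step 3: discover 2; path=1>0>2; order=1,0,2
step 4: discover 3; path=1>0>3; order=1,0,2,3
step 5: discover 4; path=1>0>4; order=1,0,2,3,4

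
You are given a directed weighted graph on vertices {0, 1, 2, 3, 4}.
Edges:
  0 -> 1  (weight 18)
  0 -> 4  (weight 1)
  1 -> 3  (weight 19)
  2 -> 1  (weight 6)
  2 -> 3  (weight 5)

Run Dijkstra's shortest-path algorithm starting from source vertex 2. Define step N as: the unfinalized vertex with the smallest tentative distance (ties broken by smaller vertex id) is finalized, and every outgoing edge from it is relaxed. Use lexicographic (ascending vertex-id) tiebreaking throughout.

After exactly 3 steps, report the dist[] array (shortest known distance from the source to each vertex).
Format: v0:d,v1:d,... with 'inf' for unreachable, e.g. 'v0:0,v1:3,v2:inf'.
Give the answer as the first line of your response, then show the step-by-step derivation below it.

v0:inf,v1:6,v2:0,v3:5,v4:inf

step 1: dist = v0:inf,v1:6,v2:0,v3:5,v4:inf
step 2: dist = v0:inf,v1:6,v2:0,v3:5,v4:inf
step 3: dist = v0:inf,v1:6,v2:0,v3:5,v4:inf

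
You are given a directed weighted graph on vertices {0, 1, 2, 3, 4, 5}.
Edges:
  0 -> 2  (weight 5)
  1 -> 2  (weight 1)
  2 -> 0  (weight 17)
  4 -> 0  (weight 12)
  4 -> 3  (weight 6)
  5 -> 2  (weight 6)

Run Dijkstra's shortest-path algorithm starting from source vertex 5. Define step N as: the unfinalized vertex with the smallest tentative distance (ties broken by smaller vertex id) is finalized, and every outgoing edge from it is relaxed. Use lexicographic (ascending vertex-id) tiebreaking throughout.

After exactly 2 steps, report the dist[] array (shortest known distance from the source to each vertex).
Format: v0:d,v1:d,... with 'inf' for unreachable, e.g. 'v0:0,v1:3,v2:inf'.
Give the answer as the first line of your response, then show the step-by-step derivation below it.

v0:23,v1:inf,v2:6,v3:inf,v4:inf,v5:0

step 1: dist = v0:inf,v1:inf,v2:6,v3:inf,v4:inf,v5:0
step 2: dist = v0:23,v1:inf,v2:6,v3:inf,v4:inf,v5:0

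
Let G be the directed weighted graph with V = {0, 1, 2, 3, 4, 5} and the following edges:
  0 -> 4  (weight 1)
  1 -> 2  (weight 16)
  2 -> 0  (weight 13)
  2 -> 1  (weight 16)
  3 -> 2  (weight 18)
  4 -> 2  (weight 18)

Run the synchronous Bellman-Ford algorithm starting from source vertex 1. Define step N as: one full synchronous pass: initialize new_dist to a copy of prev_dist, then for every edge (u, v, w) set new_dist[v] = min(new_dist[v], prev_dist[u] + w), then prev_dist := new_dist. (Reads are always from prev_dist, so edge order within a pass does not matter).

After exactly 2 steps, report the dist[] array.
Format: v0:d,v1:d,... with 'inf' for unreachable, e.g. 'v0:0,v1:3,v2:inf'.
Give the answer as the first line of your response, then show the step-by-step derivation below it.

v0:29,v1:0,v2:16,v3:inf,v4:inf,v5:inf

step 1: dist = v0:inf,v1:0,v2:16,v3:inf,v4:inf,v5:inf
step 2: dist = v0:29,v1:0,v2:16,v3:inf,v4:inf,v5:inf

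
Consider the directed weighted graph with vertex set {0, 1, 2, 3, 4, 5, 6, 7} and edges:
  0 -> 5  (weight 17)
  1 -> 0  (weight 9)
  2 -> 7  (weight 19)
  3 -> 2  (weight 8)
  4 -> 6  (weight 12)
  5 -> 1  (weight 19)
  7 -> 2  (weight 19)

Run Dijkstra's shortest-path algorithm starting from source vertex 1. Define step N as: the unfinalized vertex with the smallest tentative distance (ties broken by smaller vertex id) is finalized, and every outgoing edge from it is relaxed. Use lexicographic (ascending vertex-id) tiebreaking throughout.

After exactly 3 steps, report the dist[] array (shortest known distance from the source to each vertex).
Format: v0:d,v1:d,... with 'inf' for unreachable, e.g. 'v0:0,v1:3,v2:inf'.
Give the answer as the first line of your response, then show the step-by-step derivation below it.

v0:9,v1:0,v2:inf,v3:inf,v4:inf,v5:26,v6:inf,v7:inf

step 1: dist = v0:9,v1:0,v2:inf,v3:inf,v4:inf,v5:inf,v6:inf,v7:inf
step 2: dist = v0:9,v1:0,v2:inf,v3:inf,v4:inf,v5:26,v6:inf,v7:inf
step 3: dist = v0:9,v1:0,v2:inf,v3:inf,v4:inf,v5:26,v6:inf,v7:inf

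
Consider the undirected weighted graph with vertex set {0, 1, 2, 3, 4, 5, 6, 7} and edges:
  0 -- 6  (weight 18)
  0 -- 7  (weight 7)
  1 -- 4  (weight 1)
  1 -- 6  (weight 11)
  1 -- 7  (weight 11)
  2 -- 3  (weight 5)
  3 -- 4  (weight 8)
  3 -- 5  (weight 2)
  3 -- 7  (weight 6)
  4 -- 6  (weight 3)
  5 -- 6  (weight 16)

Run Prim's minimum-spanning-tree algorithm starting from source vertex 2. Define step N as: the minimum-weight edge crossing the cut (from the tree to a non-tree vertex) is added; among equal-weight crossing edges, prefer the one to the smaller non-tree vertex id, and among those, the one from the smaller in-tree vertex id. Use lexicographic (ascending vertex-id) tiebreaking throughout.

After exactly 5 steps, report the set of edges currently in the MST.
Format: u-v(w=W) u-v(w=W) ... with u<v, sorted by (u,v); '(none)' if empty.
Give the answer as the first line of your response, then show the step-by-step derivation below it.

0-7(w=7) 2-3(w=5) 3-4(w=8) 3-5(w=2) 3-7(w=6)

step 1: add edge 2-3 (w=5); MST = {2-3(w=5)}
step 2: add edge 3-5 (w=2); MST = {2-3(w=5) 3-5(w=2)}
step 3: add edge 3-7 (w=6); MST = {2-3(w=5) 3-5(w=2) 3-7(w=6)}
step 4: add edge 0-7 (w=7); MST = {0-7(w=7) 2-3(w=5) 3-5(w=2) 3-7(w=6)}
step 5: add edge 3-4 (w=8); MST = {0-7(w=7) 2-3(w=5) 3-4(w=8) 3-5(w=2) 3-7(w=6)}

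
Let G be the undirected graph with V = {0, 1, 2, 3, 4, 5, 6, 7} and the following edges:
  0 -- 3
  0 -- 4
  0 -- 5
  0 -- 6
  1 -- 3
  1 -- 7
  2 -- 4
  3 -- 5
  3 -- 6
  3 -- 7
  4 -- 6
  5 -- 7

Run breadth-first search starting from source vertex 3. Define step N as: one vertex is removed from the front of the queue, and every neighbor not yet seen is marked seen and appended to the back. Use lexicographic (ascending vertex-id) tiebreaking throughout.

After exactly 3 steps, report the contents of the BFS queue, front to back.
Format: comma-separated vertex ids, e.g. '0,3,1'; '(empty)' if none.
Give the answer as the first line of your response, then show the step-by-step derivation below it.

5,6,7,4

step 1: dequeue 3; queue=[0,1,5,6,7]; order=3
step 2: dequeue 0; queue=[1,5,6,7,4]; order=3,0
step 3: dequeue 1; queue=[5,6,7,4]; order=3,0,1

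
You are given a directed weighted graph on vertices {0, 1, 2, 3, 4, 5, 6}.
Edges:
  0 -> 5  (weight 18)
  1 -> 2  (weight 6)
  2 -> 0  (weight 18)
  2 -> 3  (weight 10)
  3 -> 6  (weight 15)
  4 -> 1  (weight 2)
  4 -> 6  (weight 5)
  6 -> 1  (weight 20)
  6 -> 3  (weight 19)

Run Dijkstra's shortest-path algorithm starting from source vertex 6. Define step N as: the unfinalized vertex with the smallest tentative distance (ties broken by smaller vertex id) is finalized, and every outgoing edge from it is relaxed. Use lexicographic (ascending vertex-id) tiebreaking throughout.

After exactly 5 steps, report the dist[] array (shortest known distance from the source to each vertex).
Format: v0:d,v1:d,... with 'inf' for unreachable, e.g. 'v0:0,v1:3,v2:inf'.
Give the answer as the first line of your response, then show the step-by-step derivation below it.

v0:44,v1:20,v2:26,v3:19,v4:inf,v5:62,v6:0

step 1: dist = v0:inf,v1:20,v2:inf,v3:19,v4:inf,v5:inf,v6:0
step 2: dist = v0:inf,v1:20,v2:inf,v3:19,v4:inf,v5:inf,v6:0
step 3: dist = v0:inf,v1:20,v2:26,v3:19,v4:inf,v5:inf,v6:0
step 4: dist = v0:44,v1:20,v2:26,v3:19,v4:inf,v5:inf,v6:0
step 5: dist = v0:44,v1:20,v2:26,v3:19,v4:inf,v5:62,v6:0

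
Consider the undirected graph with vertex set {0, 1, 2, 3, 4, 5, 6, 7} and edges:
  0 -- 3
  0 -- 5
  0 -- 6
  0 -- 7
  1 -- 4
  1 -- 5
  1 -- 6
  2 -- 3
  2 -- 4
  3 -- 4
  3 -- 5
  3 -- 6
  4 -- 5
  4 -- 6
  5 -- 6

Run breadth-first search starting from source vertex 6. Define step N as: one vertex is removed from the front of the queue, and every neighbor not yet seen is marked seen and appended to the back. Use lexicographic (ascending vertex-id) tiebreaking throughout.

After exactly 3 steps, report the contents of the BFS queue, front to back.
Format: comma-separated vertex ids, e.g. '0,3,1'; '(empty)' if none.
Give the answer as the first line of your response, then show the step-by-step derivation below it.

3,4,5,7

step 1: dequeue 6; queue=[0,1,3,4,5]; order=6
step 2: dequeue 0; queue=[1,3,4,5,7]; order=6,0
step 3: dequeue 1; queue=[3,4,5,7]; order=6,0,1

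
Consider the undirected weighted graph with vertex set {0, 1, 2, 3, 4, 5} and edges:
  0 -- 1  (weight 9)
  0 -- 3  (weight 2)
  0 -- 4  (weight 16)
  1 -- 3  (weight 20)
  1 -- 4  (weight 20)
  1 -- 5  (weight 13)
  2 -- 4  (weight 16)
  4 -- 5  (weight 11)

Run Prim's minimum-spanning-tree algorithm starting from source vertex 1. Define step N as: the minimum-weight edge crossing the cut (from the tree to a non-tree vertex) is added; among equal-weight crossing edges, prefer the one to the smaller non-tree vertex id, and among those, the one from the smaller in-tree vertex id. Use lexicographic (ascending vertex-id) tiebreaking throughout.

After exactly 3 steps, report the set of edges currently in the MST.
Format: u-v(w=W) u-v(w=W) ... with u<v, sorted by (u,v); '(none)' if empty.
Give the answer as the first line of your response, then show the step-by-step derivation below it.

0-1(w=9) 0-3(w=2) 1-5(w=13)

step 1: add edge 0-1 (w=9); MST = {0-1(w=9)}
step 2: add edge 0-3 (w=2); MST = {0-1(w=9) 0-3(w=2)}
step 3: add edge 1-5 (w=13); MST = {0-1(w=9) 0-3(w=2) 1-5(w=13)}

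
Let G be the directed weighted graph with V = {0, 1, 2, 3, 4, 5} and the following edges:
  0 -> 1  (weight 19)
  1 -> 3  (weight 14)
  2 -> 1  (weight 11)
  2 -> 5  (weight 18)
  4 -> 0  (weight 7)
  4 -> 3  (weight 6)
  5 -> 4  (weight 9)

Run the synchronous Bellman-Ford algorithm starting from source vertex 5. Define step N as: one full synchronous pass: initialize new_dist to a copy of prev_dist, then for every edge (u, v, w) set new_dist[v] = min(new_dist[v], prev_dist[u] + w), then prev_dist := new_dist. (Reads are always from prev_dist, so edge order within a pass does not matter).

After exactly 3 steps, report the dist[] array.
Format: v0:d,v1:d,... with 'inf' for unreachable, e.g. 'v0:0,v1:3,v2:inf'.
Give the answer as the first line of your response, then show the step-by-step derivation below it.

v0:16,v1:35,v2:inf,v3:15,v4:9,v5:0

step 1: dist = v0:inf,v1:inf,v2:inf,v3:inf,v4:9,v5:0
step 2: dist = v0:16,v1:inf,v2:inf,v3:15,v4:9,v5:0
step 3: dist = v0:16,v1:35,v2:inf,v3:15,v4:9,v5:0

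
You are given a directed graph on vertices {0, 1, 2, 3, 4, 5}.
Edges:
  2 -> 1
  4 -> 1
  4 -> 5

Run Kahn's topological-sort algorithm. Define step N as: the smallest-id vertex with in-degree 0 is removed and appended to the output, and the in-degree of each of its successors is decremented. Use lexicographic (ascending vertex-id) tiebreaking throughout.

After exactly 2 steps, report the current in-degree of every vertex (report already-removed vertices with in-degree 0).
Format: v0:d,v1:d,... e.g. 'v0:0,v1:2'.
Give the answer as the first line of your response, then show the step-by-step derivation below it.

v0:0,v1:1,v2:0,v3:0,v4:0,v5:1

step 1: output 0; order=[0]; indeg=(0,2,0,0,0,1)
step 2: output 2; order=[0,2]; indeg=(0,1,0,0,0,1)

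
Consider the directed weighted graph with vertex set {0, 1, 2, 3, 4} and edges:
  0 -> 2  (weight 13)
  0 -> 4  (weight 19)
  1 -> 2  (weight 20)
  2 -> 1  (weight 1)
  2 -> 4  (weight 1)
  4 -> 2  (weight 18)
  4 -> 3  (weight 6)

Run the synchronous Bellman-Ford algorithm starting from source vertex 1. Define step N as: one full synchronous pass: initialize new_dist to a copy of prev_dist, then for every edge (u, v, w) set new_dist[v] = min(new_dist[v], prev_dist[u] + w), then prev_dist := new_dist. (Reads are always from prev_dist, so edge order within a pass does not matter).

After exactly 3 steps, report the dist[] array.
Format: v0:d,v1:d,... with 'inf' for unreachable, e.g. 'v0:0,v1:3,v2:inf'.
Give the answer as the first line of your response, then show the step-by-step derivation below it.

v0:inf,v1:0,v2:20,v3:27,v4:21

step 1: dist = v0:inf,v1:0,v2:20,v3:inf,v4:inf
step 2: dist = v0:inf,v1:0,v2:20,v3:inf,v4:21
step 3: dist = v0:inf,v1:0,v2:20,v3:27,v4:21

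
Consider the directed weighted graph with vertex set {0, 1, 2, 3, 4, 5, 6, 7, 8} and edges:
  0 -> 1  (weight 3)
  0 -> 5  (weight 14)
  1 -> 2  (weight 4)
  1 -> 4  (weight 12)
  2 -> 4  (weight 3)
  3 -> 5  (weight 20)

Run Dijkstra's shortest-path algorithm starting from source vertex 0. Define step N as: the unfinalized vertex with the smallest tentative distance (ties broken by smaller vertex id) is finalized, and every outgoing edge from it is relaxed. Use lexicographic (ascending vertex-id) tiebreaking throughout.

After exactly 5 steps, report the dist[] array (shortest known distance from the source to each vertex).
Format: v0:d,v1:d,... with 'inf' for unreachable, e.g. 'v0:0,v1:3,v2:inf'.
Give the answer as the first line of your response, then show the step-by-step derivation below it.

v0:0,v1:3,v2:7,v3:inf,v4:10,v5:14,v6:inf,v7:inf,v8:inf

step 1: dist = v0:0,v1:3,v2:inf,v3:inf,v4:inf,v5:14,v6:inf,v7:inf,v8:inf
step 2: dist = v0:0,v1:3,v2:7,v3:inf,v4:15,v5:14,v6:inf,v7:inf,v8:inf
step 3: dist = v0:0,v1:3,v2:7,v3:inf,v4:10,v5:14,v6:inf,v7:inf,v8:inf
step 4: dist = v0:0,v1:3,v2:7,v3:inf,v4:10,v5:14,v6:inf,v7:inf,v8:inf
step 5: dist = v0:0,v1:3,v2:7,v3:inf,v4:10,v5:14,v6:inf,v7:inf,v8:inf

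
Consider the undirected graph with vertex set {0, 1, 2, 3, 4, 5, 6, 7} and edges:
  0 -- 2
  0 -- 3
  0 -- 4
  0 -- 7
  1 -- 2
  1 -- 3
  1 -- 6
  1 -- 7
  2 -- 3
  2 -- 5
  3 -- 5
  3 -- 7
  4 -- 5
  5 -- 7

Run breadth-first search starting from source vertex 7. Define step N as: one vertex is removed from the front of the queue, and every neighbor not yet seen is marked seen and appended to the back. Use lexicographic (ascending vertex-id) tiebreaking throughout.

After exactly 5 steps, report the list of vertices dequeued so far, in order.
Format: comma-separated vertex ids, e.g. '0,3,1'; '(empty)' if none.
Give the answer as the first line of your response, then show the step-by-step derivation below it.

7,0,1,3,5

step 1: dequeue 7; queue=[0,1,3,5]; order=7
step 2: dequeue 0; queue=[1,3,5,2,4]; order=7,0
step 3: dequeue 1; queue=[3,5,2,4,6]; order=7,0,1
step 4: dequeue 3; queue=[5,2,4,6]; order=7,0,1,3
step 5: dequeue 5; queue=[2,4,6]; order=7,0,1,3,5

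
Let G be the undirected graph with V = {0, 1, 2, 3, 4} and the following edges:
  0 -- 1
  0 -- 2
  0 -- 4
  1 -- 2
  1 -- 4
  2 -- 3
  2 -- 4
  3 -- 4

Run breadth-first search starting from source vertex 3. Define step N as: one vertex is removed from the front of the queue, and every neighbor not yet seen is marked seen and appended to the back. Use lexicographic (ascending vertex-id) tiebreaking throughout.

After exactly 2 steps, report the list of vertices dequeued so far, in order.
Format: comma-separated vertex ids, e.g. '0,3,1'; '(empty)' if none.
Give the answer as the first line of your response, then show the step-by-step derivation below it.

3,2

step 1: dequeue 3; queue=[2,4]; order=3
step 2: dequeue 2; queue=[4,0,1]; order=3,2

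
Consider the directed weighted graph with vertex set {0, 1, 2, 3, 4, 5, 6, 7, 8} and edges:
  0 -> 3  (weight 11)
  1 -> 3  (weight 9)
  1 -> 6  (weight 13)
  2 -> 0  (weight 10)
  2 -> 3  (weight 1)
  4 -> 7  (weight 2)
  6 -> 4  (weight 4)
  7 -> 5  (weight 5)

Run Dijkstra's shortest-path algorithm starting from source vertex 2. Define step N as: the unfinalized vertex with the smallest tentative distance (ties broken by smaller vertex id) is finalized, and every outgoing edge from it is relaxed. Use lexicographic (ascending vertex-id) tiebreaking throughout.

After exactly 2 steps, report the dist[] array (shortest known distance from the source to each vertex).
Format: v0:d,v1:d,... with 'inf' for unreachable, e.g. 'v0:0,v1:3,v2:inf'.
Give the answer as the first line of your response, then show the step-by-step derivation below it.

v0:10,v1:inf,v2:0,v3:1,v4:inf,v5:inf,v6:inf,v7:inf,v8:inf

step 1: dist = v0:10,v1:inf,v2:0,v3:1,v4:inf,v5:inf,v6:inf,v7:inf,v8:inf
step 2: dist = v0:10,v1:inf,v2:0,v3:1,v4:inf,v5:inf,v6:inf,v7:inf,v8:inf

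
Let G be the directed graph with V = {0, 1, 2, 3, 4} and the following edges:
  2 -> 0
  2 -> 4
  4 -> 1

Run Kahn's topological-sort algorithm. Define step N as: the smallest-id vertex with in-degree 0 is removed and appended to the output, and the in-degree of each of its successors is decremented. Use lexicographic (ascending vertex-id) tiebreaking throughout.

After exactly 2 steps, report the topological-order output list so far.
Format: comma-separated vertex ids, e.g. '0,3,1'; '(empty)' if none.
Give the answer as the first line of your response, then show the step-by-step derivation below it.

2,0

step 1: output 2; order=[2]; indeg=(0,1,0,0,0)
step 2: output 0; order=[2,0]; indeg=(0,1,0,0,0)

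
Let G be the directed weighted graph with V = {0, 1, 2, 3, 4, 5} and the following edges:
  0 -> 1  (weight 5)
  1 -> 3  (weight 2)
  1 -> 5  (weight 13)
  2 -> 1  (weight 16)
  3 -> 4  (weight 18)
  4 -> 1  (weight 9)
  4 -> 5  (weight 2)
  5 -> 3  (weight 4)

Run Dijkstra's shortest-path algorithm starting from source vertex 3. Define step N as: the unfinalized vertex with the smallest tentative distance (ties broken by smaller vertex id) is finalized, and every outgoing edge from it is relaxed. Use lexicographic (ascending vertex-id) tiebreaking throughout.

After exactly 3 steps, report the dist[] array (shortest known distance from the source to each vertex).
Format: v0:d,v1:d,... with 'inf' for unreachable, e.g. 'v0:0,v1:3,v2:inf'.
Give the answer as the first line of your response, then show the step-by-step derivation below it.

v0:inf,v1:27,v2:inf,v3:0,v4:18,v5:20

step 1: dist = v0:inf,v1:inf,v2:inf,v3:0,v4:18,v5:inf
step 2: dist = v0:inf,v1:27,v2:inf,v3:0,v4:18,v5:20
step 3: dist = v0:inf,v1:27,v2:inf,v3:0,v4:18,v5:20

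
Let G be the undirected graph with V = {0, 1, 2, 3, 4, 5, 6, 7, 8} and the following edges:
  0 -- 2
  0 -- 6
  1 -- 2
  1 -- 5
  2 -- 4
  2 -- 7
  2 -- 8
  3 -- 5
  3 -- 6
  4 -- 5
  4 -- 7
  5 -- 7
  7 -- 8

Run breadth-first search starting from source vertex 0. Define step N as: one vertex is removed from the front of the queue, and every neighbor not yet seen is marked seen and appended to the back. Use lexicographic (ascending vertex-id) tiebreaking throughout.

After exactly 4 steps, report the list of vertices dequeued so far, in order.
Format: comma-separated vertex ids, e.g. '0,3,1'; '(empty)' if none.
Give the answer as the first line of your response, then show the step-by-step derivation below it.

0,2,6,1

step 1: dequeue 0; queue=[2,6]; order=0
step 2: dequeue 2; queue=[6,1,4,7,8]; order=0,2
step 3: dequeue 6; queue=[1,4,7,8,3]; order=0,2,6
step 4: dequeue 1; queue=[4,7,8,3,5]; order=0,2,6,1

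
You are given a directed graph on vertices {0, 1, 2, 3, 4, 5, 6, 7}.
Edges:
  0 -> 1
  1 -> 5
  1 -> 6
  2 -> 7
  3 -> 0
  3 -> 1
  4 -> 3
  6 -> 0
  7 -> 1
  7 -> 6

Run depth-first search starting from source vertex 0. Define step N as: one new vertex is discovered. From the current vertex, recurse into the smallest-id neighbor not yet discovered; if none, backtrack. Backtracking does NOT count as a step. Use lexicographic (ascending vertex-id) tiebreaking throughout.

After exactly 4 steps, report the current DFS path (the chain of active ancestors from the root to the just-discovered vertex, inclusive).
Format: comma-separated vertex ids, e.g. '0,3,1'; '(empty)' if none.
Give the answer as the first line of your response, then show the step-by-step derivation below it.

0,1,6

step 1: discover 0; path=0; order=0
step 2: discover 1; path=0>1; order=0,1
step 3: discover 5; path=0>1>5; order=0,1,5
step 4: discover 6; path=0>1>6; order=0,1,5,6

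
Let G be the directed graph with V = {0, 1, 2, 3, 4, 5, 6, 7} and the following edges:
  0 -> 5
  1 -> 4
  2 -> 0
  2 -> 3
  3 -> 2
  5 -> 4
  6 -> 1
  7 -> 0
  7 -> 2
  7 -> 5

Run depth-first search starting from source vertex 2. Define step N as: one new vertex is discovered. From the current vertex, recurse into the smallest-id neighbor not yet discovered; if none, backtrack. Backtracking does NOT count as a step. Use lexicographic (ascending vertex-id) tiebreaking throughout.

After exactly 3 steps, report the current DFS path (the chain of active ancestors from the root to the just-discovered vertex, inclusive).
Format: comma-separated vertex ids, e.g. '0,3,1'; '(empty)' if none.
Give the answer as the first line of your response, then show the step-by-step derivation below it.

2,0,5

step 1: discover 2; path=2; order=2
step 2: discover 0; path=2>0; order=2,0
step 3: discover 5; path=2>0>5; order=2,0,5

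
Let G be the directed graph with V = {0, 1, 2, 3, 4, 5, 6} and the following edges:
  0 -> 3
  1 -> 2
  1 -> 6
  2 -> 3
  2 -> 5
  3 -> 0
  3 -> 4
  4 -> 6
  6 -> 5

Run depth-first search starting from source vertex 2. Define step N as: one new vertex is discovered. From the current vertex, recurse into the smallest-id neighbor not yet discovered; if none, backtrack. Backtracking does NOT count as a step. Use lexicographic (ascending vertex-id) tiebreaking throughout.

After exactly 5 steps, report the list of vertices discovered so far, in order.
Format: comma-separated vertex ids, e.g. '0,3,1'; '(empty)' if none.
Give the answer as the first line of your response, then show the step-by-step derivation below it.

2,3,0,4,6

step 1: discover 2; path=2; order=2
step 2: discover 3; path=2>3; order=2,3
step 3: discover 0; path=2>3>0; order=2,3,0
step 4: discover 4; path=2>3>4; order=2,3,0,4
step 5: discover 6; path=2>3>4>6; order=2,3,0,4,6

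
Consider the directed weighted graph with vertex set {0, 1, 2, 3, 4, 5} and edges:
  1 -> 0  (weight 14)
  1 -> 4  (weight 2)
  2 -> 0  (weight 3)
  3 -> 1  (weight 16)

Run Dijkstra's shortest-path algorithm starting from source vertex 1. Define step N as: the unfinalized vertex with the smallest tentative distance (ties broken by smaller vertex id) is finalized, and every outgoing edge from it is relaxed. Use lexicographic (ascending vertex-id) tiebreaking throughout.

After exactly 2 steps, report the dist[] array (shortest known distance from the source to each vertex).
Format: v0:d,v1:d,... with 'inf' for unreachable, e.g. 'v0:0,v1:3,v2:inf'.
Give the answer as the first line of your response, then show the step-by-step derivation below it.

v0:14,v1:0,v2:inf,v3:inf,v4:2,v5:inf

step 1: dist = v0:14,v1:0,v2:inf,v3:inf,v4:2,v5:inf
step 2: dist = v0:14,v1:0,v2:inf,v3:inf,v4:2,v5:inf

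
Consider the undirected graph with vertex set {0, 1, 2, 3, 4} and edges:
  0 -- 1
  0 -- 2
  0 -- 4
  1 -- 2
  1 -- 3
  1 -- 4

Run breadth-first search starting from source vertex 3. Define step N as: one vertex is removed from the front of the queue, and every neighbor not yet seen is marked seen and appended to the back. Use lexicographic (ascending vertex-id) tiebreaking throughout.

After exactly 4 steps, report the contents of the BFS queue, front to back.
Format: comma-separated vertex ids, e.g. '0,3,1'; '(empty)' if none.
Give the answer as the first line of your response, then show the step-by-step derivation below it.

4

step 1: dequeue 3; queue=[1]; order=3
step 2: dequeue 1; queue=[0,2,4]; order=3,1
step 3: dequeue 0; queue=[2,4]; order=3,1,0
step 4: dequeue 2; queue=[4]; order=3,1,0,2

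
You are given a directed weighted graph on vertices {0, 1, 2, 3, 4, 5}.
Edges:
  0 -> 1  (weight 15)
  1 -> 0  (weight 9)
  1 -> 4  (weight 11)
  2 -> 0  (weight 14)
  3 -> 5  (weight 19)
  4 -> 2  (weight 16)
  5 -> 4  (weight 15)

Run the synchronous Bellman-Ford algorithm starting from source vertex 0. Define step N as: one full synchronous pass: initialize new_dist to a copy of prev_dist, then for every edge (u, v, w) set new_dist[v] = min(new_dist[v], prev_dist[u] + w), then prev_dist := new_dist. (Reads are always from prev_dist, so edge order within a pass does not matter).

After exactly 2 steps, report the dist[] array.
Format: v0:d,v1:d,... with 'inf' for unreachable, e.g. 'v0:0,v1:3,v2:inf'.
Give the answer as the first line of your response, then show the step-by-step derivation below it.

v0:0,v1:15,v2:inf,v3:inf,v4:26,v5:inf

step 1: dist = v0:0,v1:15,v2:inf,v3:inf,v4:inf,v5:inf
step 2: dist = v0:0,v1:15,v2:inf,v3:inf,v4:26,v5:inf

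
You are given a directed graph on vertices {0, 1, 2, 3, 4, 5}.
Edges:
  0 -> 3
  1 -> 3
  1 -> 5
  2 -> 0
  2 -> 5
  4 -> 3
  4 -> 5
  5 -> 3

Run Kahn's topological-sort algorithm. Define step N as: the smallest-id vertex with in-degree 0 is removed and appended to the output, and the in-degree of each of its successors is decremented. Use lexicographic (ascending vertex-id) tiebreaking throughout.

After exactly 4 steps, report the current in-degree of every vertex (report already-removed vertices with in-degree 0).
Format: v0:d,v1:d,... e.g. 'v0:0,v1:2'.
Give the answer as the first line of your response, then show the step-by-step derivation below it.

v0:0,v1:0,v2:0,v3:1,v4:0,v5:0

step 1: output 1; order=[1]; indeg=(1,0,0,3,0,2)
step 2: output 2; order=[1,2]; indeg=(0,0,0,3,0,1)
step 3: output 0; order=[1,2,0]; indeg=(0,0,0,2,0,1)
step 4: output 4; order=[1,2,0,4]; indeg=(0,0,0,1,0,0)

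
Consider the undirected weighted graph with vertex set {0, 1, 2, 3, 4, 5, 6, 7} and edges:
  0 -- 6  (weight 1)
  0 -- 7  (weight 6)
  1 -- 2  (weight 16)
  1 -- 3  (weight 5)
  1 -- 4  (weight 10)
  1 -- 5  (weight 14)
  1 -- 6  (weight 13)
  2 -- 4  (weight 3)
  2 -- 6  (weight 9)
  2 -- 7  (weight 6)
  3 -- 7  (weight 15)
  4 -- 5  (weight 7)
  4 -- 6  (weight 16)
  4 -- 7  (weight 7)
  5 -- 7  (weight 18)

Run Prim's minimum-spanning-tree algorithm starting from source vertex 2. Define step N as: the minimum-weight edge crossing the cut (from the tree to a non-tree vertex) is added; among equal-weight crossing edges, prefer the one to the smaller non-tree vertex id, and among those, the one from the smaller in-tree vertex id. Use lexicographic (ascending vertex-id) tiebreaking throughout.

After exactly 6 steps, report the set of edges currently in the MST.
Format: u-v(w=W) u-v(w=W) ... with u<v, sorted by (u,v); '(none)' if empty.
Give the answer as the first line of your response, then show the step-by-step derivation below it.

0-6(w=1) 0-7(w=6) 1-4(w=10) 2-4(w=3) 2-7(w=6) 4-5(w=7)

step 1: add edge 2-4 (w=3); MST = {2-4(w=3)}
step 2: add edge 2-7 (w=6); MST = {2-4(w=3) 2-7(w=6)}
step 3: add edge 0-7 (w=6); MST = {0-7(w=6) 2-4(w=3) 2-7(w=6)}
step 4: add edge 0-6 (w=1); MST = {0-6(w=1) 0-7(w=6) 2-4(w=3) 2-7(w=6)}
step 5: add edge 4-5 (w=7); MST = {0-6(w=1) 0-7(w=6) 2-4(w=3) 2-7(w=6) 4-5(w=7)}
step 6: add edge 1-4 (w=10); MST = {0-6(w=1) 0-7(w=6) 1-4(w=10) 2-4(w=3) 2-7(w=6) 4-5(w=7)}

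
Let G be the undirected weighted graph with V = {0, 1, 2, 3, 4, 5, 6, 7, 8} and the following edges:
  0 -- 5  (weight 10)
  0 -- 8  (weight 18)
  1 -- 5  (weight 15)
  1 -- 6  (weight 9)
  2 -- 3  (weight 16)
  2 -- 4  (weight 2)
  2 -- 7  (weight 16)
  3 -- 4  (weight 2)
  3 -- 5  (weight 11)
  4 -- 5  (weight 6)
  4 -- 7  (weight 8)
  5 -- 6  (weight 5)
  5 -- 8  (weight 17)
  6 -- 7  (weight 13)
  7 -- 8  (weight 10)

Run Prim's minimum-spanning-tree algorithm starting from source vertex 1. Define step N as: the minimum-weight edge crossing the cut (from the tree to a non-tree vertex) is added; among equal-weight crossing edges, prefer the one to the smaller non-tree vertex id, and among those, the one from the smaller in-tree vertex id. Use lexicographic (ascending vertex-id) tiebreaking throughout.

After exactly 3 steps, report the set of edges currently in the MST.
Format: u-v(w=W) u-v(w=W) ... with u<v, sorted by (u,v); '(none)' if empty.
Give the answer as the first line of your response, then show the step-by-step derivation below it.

1-6(w=9) 4-5(w=6) 5-6(w=5)

step 1: add edge 1-6 (w=9); MST = {1-6(w=9)}
step 2: add edge 5-6 (w=5); MST = {1-6(w=9) 5-6(w=5)}
step 3: add edge 4-5 (w=6); MST = {1-6(w=9) 4-5(w=6) 5-6(w=5)}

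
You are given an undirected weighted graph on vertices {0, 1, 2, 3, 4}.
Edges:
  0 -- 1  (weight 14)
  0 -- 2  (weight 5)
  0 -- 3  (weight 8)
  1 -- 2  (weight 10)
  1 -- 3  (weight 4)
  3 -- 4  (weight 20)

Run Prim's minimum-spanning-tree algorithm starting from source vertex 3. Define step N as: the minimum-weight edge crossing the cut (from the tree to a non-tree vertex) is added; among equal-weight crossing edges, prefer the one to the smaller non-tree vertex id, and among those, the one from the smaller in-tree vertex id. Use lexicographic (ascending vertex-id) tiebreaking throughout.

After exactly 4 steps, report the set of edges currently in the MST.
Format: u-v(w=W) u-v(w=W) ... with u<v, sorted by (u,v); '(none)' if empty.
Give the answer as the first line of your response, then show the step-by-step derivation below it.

0-2(w=5) 0-3(w=8) 1-3(w=4) 3-4(w=20)

step 1: add edge 1-3 (w=4); MST = {1-3(w=4)}
step 2: add edge 0-3 (w=8); MST = {0-3(w=8) 1-3(w=4)}
step 3: add edge 0-2 (w=5); MST = {0-2(w=5) 0-3(w=8) 1-3(w=4)}
step 4: add edge 3-4 (w=20); MST = {0-2(w=5) 0-3(w=8) 1-3(w=4) 3-4(w=20)}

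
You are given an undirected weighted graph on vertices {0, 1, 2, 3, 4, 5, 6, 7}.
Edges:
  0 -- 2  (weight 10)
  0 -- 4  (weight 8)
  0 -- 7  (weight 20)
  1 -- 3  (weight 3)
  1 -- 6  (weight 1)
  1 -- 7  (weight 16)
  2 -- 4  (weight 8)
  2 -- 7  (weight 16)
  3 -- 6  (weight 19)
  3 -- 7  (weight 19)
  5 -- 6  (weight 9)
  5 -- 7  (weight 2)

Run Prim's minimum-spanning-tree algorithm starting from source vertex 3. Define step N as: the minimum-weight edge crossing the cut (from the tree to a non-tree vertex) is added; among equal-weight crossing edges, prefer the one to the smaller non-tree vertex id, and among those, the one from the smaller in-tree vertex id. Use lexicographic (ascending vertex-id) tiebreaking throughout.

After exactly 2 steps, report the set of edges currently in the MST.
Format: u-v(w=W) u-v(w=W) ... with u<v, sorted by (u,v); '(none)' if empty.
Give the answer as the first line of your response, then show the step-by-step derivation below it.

1-3(w=3) 1-6(w=1)

step 1: add edge 1-3 (w=3); MST = {1-3(w=3)}
step 2: add edge 1-6 (w=1); MST = {1-3(w=3) 1-6(w=1)}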